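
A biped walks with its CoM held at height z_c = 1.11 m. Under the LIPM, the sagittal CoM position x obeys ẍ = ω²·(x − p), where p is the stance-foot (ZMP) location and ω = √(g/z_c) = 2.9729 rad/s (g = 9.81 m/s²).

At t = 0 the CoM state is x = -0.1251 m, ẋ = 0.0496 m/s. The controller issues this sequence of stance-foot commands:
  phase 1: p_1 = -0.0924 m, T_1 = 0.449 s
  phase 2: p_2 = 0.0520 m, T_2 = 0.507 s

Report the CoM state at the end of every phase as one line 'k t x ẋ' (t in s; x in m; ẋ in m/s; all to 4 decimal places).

phase 1: p=-0.0924, T=0.449, ωT=1.334832, cosh=2.031280, sinh=1.768078; start (x,ẋ)=(-0.125100, 0.049600) → end (x,ẋ)=(-0.129324, -0.071130)
phase 2: p=0.0520, T=0.507, ωT=1.507260, cosh=2.367931, sinh=2.146415; start (x,ẋ)=(-0.129324, -0.071130) → end (x,ẋ)=(-0.428719, -1.325475)

1 0.4490 -0.1293 -0.0711
2 0.9560 -0.4287 -1.3255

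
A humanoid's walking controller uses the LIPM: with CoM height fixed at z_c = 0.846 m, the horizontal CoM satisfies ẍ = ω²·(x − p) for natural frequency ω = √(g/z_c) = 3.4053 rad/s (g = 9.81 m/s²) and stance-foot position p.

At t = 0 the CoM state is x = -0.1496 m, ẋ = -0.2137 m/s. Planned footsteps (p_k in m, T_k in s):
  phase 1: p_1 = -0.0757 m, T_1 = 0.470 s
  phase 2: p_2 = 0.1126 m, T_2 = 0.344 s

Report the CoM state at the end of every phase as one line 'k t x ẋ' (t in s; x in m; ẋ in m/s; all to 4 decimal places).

1 0.4700 -0.4154 -1.1492
2 0.8140 -1.3132 -4.6542

phase 1: p=-0.0757, T=0.470, ωT=1.600491, cosh=2.578631, sinh=2.376834; start (x,ẋ)=(-0.149600, -0.213700) → end (x,ẋ)=(-0.415419, -1.149188)
phase 2: p=0.1126, T=0.344, ωT=1.171423, cosh=1.768253, sinh=1.458328; start (x,ẋ)=(-0.415419, -1.149188) → end (x,ẋ)=(-1.313214, -4.654222)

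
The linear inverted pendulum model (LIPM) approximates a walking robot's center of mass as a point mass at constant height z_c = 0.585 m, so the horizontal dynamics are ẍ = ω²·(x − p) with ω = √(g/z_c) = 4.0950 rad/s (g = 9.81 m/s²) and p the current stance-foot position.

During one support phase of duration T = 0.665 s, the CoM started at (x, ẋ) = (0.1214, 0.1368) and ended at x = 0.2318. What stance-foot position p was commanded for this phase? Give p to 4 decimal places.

p = 0.1429

ωT = 4.0950·0.665 = 2.723175; cosh(ωT) = 7.647131, sinh(ωT) = 7.581465
x(T) = p + (x₀−p)·cosh(ωT) + (ẋ₀/ω)·sinh(ωT) ⇒ p·(1 − cosh) = x(T) − x₀·cosh − (ẋ₀/ω)·sinh
numerator   = 0.2318 − (0.1214)·7.647131 − (0.1368/4.0950)·7.581465 = -0.949833
denominator = 1 − 7.647131 = -6.647131
p = -0.949833 / -6.647131 = 0.1429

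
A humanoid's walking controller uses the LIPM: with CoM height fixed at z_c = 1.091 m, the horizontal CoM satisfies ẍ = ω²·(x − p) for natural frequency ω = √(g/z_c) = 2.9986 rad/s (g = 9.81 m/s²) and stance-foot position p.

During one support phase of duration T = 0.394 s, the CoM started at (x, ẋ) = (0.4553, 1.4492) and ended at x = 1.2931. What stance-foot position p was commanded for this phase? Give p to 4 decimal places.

p = 0.2964

ωT = 2.9986·0.394 = 1.181448; cosh(ωT) = 1.782963, sinh(ωT) = 1.476129
x(T) = p + (x₀−p)·cosh(ωT) + (ẋ₀/ω)·sinh(ωT) ⇒ p·(1 − cosh) = x(T) − x₀·cosh − (ẋ₀/ω)·sinh
numerator   = 1.2931 − (0.4553)·1.782963 − (1.4492/2.9986)·1.476129 = -0.232084
denominator = 1 − 1.782963 = -0.782963
p = -0.232084 / -0.782963 = 0.2964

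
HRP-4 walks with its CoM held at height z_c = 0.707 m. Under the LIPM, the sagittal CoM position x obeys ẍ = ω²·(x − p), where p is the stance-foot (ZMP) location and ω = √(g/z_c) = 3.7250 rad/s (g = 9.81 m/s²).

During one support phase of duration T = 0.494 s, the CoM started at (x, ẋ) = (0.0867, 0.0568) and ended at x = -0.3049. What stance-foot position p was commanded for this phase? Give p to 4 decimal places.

p = 0.2835

ωT = 3.7250·0.494 = 1.840150; cosh(ωT) = 3.228138, sinh(ωT) = 3.069345
x(T) = p + (x₀−p)·cosh(ωT) + (ẋ₀/ω)·sinh(ωT) ⇒ p·(1 − cosh) = x(T) − x₀·cosh − (ẋ₀/ω)·sinh
numerator   = -0.3049 − (0.0867)·3.228138 − (0.0568/3.7250)·3.069345 = -0.631582
denominator = 1 − 3.228138 = -2.228138
p = -0.631582 / -2.228138 = 0.2835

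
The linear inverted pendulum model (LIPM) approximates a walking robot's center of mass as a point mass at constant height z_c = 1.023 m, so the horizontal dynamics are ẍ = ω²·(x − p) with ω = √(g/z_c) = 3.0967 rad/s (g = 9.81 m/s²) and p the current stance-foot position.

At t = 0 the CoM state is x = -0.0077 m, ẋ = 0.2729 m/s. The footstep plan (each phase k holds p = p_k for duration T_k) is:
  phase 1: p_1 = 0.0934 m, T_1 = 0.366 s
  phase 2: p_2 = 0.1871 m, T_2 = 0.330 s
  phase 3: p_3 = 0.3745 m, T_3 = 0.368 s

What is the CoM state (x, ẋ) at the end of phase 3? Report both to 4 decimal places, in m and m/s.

phase 1: p=0.0934, T=0.366, ωT=1.133392, cosh=1.714057, sinh=1.392118; start (x,ẋ)=(-0.007700, 0.272900) → end (x,ẋ)=(0.042791, 0.031927)
phase 2: p=0.1871, T=0.330, ωT=1.021911, cosh=1.569203, sinh=1.209296; start (x,ẋ)=(0.042791, 0.031927) → end (x,ẋ)=(-0.026883, -0.490314)
phase 3: p=0.3745, T=0.368, ωT=1.139586, cosh=1.722712, sinh=1.402761; start (x,ẋ)=(-0.026883, -0.490314) → end (x,ẋ)=(-0.539072, -2.588247)

x = -0.5391, ẋ = -2.5882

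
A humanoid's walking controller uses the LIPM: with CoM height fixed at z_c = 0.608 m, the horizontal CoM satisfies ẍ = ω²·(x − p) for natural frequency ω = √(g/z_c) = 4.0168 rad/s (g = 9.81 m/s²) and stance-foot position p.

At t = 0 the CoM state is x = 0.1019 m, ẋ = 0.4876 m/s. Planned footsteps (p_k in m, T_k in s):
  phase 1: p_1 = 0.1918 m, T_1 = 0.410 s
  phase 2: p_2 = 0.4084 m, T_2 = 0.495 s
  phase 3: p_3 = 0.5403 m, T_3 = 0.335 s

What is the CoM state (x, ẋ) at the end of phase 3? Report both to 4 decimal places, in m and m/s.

phase 1: p=0.1918, T=0.410, ωT=1.646888, cosh=2.691725, sinh=2.499076; start (x,ẋ)=(0.101900, 0.487600) → end (x,ẋ)=(0.253177, 0.410043)
phase 2: p=0.4084, T=0.495, ωT=1.988316, cosh=3.720075, sinh=3.583149; start (x,ẋ)=(0.253177, 0.410043) → end (x,ẋ)=(0.196734, -0.708700)
phase 3: p=0.5403, T=0.335, ωT=1.345628, cosh=2.050487, sinh=1.790111; start (x,ẋ)=(0.196734, -0.708700) → end (x,ẋ)=(-0.480013, -3.923594)

x = -0.4800, ẋ = -3.9236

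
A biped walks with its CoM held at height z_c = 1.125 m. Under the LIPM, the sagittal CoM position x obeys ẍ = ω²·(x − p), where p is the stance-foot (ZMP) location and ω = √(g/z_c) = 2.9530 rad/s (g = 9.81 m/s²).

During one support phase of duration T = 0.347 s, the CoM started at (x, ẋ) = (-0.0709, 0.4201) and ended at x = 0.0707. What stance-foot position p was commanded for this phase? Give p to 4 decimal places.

ωT = 2.9530·0.347 = 1.024691; cosh(ωT) = 1.572571, sinh(ωT) = 1.213664
x(T) = p + (x₀−p)·cosh(ωT) + (ẋ₀/ω)·sinh(ωT) ⇒ p·(1 − cosh) = x(T) − x₀·cosh − (ẋ₀/ω)·sinh
numerator   = 0.0707 − (-0.0709)·1.572571 − (0.4201/2.9530)·1.213664 = 0.009537
denominator = 1 − 1.572571 = -0.572571
p = 0.009537 / -0.572571 = -0.0167

p = -0.0167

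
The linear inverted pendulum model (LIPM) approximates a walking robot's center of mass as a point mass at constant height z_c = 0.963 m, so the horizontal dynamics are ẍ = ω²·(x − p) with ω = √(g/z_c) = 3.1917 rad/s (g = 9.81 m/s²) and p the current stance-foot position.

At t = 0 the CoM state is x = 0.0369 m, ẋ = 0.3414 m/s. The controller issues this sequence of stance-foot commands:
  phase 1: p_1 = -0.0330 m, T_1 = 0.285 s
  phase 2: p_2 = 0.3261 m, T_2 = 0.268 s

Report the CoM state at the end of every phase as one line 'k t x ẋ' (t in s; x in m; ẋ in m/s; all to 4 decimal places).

phase 1: p=-0.0330, T=0.285, ωT=0.909634, cosh=1.443043, sinh=1.040372; start (x,ẋ)=(0.036900, 0.341400) → end (x,ẋ)=(0.179152, 0.724762)
phase 2: p=0.3261, T=0.268, ωT=0.855376, cosh=1.388691, sinh=0.963567; start (x,ẋ)=(0.179152, 0.724762) → end (x,ẋ)=(0.340839, 0.554543)

1 0.2850 0.1792 0.7248
2 0.5530 0.3408 0.5545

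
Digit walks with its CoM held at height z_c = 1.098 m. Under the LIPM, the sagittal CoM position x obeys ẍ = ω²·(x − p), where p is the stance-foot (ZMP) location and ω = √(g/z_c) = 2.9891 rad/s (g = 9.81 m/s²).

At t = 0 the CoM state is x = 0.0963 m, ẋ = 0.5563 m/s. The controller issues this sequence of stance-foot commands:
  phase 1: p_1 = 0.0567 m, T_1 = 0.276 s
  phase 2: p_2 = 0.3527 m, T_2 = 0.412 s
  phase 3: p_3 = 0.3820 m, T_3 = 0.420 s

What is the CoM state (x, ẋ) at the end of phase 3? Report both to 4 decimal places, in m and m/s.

x = 1.6283, ẋ = 3.8399

phase 1: p=0.0567, T=0.276, ωT=0.824992, cosh=1.360050, sinh=0.921811; start (x,ẋ)=(0.096300, 0.556300) → end (x,ẋ)=(0.282116, 0.865709)
phase 2: p=0.3527, T=0.412, ωT=1.231509, cosh=1.859124, sinh=1.567272; start (x,ẋ)=(0.282116, 0.865709) → end (x,ẋ)=(0.675392, 1.278793)
phase 3: p=0.3820, T=0.420, ωT=1.255422, cosh=1.897137, sinh=1.612182; start (x,ẋ)=(0.675392, 1.278793) → end (x,ẋ)=(1.628327, 3.839894)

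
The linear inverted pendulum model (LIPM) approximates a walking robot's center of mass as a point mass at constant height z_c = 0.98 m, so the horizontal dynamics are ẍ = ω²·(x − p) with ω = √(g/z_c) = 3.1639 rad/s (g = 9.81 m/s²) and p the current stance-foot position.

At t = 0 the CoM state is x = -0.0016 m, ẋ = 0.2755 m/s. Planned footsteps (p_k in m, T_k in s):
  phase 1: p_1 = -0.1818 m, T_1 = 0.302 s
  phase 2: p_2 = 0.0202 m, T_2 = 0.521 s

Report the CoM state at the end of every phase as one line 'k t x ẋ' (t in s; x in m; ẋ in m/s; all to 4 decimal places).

phase 1: p=-0.1818, T=0.302, ωT=0.955498, cosh=1.492293, sinh=1.107672; start (x,ẋ)=(-0.001600, 0.275500) → end (x,ẋ)=(0.183563, 1.042649)
phase 2: p=0.0202, T=0.521, ωT=1.648392, cosh=2.695486, sinh=2.503127; start (x,ẋ)=(0.183563, 1.042649) → end (x,ẋ)=(1.285436, 4.104221)

1 0.3020 0.1836 1.0426
2 0.8230 1.2854 4.1042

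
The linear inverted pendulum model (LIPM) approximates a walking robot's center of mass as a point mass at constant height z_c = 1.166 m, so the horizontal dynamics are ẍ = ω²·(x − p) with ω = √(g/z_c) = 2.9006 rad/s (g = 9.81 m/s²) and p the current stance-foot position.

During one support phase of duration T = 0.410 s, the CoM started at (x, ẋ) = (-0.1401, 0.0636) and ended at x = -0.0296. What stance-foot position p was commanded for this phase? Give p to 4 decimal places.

ωT = 2.9006·0.410 = 1.189246; cosh(ωT) = 1.794527, sinh(ωT) = 1.490076
x(T) = p + (x₀−p)·cosh(ωT) + (ẋ₀/ω)·sinh(ωT) ⇒ p·(1 − cosh) = x(T) − x₀·cosh − (ẋ₀/ω)·sinh
numerator   = -0.0296 − (-0.1401)·1.794527 − (0.0636/2.9006)·1.490076 = 0.189141
denominator = 1 − 1.794527 = -0.794527
p = 0.189141 / -0.794527 = -0.2381

p = -0.2381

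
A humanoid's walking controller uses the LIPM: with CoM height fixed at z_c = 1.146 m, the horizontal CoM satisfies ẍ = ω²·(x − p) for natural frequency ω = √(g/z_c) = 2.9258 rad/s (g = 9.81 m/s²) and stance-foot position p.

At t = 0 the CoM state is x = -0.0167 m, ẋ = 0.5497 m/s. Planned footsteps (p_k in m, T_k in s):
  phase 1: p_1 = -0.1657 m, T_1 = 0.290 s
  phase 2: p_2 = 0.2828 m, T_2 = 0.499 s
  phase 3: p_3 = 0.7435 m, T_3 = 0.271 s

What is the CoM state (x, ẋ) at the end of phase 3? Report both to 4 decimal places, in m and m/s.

x = 1.7161, ẋ = 3.5987

phase 1: p=-0.1657, T=0.290, ωT=0.848482, cosh=1.382081, sinh=0.954017; start (x,ẋ)=(-0.016700, 0.549700) → end (x,ẋ)=(0.219471, 1.175628)
phase 2: p=0.2828, T=0.499, ωT=1.459974, cosh=2.269045, sinh=2.036803; start (x,ẋ)=(0.219471, 1.175628) → end (x,ẋ)=(0.957520, 2.290158)
phase 3: p=0.7435, T=0.271, ωT=0.792892, cosh=1.331156, sinh=0.878622; start (x,ẋ)=(0.957520, 2.290158) → end (x,ẋ)=(1.716132, 3.598733)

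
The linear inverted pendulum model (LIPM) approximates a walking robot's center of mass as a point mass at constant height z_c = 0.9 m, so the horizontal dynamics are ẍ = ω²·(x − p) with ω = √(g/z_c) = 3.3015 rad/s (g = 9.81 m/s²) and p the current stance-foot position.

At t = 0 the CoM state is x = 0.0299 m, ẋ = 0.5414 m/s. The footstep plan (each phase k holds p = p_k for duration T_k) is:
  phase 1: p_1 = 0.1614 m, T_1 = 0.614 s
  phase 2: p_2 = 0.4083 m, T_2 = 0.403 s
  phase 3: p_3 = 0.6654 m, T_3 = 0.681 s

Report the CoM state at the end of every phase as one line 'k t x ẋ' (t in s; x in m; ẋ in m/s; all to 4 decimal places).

1 0.6140 0.2653 0.4714
2 1.0170 0.3700 0.1231
3 1.6980 -0.5744 -3.9773

phase 1: p=0.1614, T=0.614, ωT=2.027121, cosh=3.861956, sinh=3.730241; start (x,ẋ)=(0.029900, 0.541400) → end (x,ẋ)=(0.265260, 0.471389)
phase 2: p=0.4083, T=0.403, ωT=1.330504, cosh=2.023648, sinh=1.759304; start (x,ẋ)=(0.265260, 0.471389) → end (x,ẋ)=(0.370032, 0.123102)
phase 3: p=0.6654, T=0.681, ωT=2.248321, cosh=4.788700, sinh=4.683124; start (x,ẋ)=(0.370032, 0.123102) → end (x,ẋ)=(-0.574410, -3.977283)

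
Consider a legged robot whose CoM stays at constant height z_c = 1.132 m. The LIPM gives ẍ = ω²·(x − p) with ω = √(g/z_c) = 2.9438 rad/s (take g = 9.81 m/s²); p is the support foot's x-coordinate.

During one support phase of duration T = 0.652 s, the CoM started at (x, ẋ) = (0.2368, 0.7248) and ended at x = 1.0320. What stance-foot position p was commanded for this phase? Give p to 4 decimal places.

ωT = 2.9438·0.652 = 1.919358; cosh(ωT) = 3.481640, sinh(ωT) = 3.334938
x(T) = p + (x₀−p)·cosh(ωT) + (ẋ₀/ω)·sinh(ωT) ⇒ p·(1 − cosh) = x(T) − x₀·cosh − (ẋ₀/ω)·sinh
numerator   = 1.0320 − (0.2368)·3.481640 − (0.7248/2.9438)·3.334938 = -0.613555
denominator = 1 − 3.481640 = -2.481640
p = -0.613555 / -2.481640 = 0.2472

p = 0.2472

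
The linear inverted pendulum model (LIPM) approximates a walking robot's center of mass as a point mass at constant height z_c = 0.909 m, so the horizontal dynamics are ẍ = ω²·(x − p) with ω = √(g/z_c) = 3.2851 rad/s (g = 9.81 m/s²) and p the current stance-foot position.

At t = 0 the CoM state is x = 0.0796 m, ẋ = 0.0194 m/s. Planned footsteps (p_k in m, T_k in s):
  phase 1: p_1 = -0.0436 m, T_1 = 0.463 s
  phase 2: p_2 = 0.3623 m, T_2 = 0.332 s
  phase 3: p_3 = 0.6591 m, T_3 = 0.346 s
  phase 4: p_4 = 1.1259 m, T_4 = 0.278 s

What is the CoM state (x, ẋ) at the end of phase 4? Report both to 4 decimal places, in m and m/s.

phase 1: p=-0.0436, T=0.463, ωT=1.521001, cosh=2.397649, sinh=2.179156; start (x,ẋ)=(0.079600, 0.019400) → end (x,ẋ)=(0.264659, 0.928472)
phase 2: p=0.3623, T=0.332, ωT=1.090653, cosh=1.656107, sinh=1.320110; start (x,ẋ)=(0.264659, 0.928472) → end (x,ẋ)=(0.573701, 1.114211)
phase 3: p=0.6591, T=0.346, ωT=1.136645, cosh=1.718594, sinh=1.397700; start (x,ẋ)=(0.573701, 1.114211) → end (x,ẋ)=(0.986393, 1.522760)
phase 4: p=1.1259, T=0.278, ωT=0.913258, cosh=1.446822, sinh=1.045607; start (x,ẋ)=(0.986393, 1.522760) → end (x,ẋ)=(1.408735, 1.723968)

x = 1.4087, ẋ = 1.7240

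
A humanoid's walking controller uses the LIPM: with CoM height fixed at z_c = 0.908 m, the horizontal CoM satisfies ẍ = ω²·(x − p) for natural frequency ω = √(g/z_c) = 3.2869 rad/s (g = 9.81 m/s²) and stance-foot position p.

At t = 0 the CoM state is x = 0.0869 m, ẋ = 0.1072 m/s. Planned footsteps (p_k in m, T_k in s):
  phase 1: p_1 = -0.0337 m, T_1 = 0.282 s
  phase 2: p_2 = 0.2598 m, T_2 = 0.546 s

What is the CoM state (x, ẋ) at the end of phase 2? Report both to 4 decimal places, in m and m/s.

x = 0.5200, ẋ = 0.9965

phase 1: p=-0.0337, T=0.282, ωT=0.926906, cosh=1.461228, sinh=1.065451; start (x,ẋ)=(0.086900, 0.107200) → end (x,ẋ)=(0.177273, 0.578989)
phase 2: p=0.2598, T=0.546, ωT=1.794647, cosh=3.091769, sinh=2.925583; start (x,ẋ)=(0.177273, 0.578989) → end (x,ẋ)=(0.519988, 0.996512)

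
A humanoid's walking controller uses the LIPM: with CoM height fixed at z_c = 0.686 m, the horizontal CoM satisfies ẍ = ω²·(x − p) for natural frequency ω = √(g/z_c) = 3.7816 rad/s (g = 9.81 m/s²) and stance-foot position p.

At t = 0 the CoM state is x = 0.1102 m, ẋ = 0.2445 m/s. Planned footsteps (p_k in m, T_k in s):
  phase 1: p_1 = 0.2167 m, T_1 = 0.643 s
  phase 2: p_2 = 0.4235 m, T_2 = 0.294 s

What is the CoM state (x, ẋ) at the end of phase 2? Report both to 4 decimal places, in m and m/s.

x = -0.6509, ẋ = -3.7868

phase 1: p=0.2167, T=0.643, ωT=2.431569, cosh=5.732307, sinh=5.644409; start (x,ẋ)=(0.110200, 0.244500) → end (x,ẋ)=(-0.028851, -0.871682)
phase 2: p=0.4235, T=0.294, ωT=1.111790, cosh=1.684383, sinh=1.355413; start (x,ẋ)=(-0.028851, -0.871682) → end (x,ẋ)=(-0.650863, -3.786828)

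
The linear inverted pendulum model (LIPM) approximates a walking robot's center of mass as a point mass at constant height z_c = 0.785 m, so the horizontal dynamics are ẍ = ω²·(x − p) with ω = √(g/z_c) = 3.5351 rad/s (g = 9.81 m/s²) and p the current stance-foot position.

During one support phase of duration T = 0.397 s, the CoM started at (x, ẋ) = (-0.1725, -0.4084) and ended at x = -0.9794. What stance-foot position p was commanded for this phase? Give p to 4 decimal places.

p = 0.3338

ωT = 3.5351·0.397 = 1.403435; cosh(ωT) = 2.157452, sinh(ωT) = 1.911700
x(T) = p + (x₀−p)·cosh(ωT) + (ẋ₀/ω)·sinh(ωT) ⇒ p·(1 − cosh) = x(T) − x₀·cosh − (ẋ₀/ω)·sinh
numerator   = -0.9794 − (-0.1725)·2.157452 − (-0.4084/3.5351)·1.911700 = -0.386386
denominator = 1 − 2.157452 = -1.157452
p = -0.386386 / -1.157452 = 0.3338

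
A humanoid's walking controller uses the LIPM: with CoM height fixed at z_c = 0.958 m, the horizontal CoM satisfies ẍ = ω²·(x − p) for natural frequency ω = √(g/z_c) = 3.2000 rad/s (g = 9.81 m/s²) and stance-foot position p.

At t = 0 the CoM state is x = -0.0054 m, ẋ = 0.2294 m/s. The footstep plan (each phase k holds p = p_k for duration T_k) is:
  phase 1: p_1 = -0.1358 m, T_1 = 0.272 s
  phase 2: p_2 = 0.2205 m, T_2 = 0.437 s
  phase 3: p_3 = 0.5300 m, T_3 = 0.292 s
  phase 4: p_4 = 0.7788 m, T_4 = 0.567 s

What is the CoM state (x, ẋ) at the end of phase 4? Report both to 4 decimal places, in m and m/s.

x = 1.5580, ẋ = 2.7035

phase 1: p=-0.1358, T=0.272, ωT=0.870400, cosh=1.403325, sinh=0.984541; start (x,ẋ)=(-0.005400, 0.229400) → end (x,ẋ)=(0.117773, 0.732752)
phase 2: p=0.2205, T=0.437, ωT=1.398400, cosh=2.147854, sinh=1.900862; start (x,ẋ)=(0.117773, 0.732752) → end (x,ẋ)=(0.435126, 0.948980)
phase 3: p=0.5300, T=0.292, ωT=0.934400, cosh=1.469254, sinh=1.076432; start (x,ẋ)=(0.435126, 0.948980) → end (x,ẋ)=(0.709829, 1.067491)
phase 4: p=0.7788, T=0.567, ωT=1.814400, cosh=3.150164, sinh=2.987228; start (x,ẋ)=(0.709829, 1.067491) → end (x,ẋ)=(1.558041, 2.703465)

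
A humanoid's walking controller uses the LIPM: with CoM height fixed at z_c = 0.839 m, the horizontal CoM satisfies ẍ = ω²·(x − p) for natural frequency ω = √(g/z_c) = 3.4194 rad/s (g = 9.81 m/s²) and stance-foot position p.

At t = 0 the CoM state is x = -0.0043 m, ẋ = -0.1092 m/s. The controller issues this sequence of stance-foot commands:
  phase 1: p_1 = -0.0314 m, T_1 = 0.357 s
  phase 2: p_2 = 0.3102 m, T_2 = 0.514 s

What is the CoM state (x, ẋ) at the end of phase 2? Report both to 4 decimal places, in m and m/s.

x = -0.7556, ẋ = -3.4533

phase 1: p=-0.0314, T=0.357, ωT=1.220726, cosh=1.842332, sinh=1.547316; start (x,ẋ)=(-0.004300, -0.109200) → end (x,ẋ)=(-0.030887, -0.057799)
phase 2: p=0.3102, T=0.514, ωT=1.757572, cosh=2.985401, sinh=2.812938; start (x,ẋ)=(-0.030887, -0.057799) → end (x,ẋ)=(-0.755630, -3.453321)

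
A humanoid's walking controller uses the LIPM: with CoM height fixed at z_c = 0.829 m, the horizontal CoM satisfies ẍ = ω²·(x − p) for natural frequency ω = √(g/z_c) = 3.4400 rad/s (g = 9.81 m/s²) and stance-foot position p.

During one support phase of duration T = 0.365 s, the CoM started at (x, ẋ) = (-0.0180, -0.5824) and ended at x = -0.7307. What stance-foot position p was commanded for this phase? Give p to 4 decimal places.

p = 0.4720

ωT = 3.4400·0.365 = 1.255600; cosh(ωT) = 1.897424, sinh(ωT) = 1.612519
x(T) = p + (x₀−p)·cosh(ωT) + (ẋ₀/ω)·sinh(ωT) ⇒ p·(1 − cosh) = x(T) − x₀·cosh − (ẋ₀/ω)·sinh
numerator   = -0.7307 − (-0.0180)·1.897424 − (-0.5824/3.4400)·1.612519 = -0.423543
denominator = 1 − 1.897424 = -0.897424
p = -0.423543 / -0.897424 = 0.4720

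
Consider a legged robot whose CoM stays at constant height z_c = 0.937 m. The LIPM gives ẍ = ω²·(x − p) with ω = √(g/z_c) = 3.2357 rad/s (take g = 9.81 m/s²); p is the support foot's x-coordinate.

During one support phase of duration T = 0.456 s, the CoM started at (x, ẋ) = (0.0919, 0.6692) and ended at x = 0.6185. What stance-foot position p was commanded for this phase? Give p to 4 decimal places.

ωT = 3.2357·0.456 = 1.475479; cosh(ωT) = 2.300900, sinh(ωT) = 2.072231
x(T) = p + (x₀−p)·cosh(ωT) + (ẋ₀/ω)·sinh(ωT) ⇒ p·(1 − cosh) = x(T) − x₀·cosh − (ẋ₀/ω)·sinh
numerator   = 0.6185 − (0.0919)·2.300900 − (0.6692/3.2357)·2.072231 = -0.021527
denominator = 1 − 2.300900 = -1.300900
p = -0.021527 / -1.300900 = 0.0165

p = 0.0165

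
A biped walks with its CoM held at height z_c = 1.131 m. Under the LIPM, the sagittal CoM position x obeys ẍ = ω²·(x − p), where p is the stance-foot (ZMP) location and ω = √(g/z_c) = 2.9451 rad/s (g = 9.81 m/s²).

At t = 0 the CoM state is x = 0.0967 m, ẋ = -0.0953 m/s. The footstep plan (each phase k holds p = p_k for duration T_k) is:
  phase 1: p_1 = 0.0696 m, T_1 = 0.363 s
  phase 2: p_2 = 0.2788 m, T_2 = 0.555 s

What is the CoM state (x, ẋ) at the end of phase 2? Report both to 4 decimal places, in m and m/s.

x = -0.3152, ẋ = -1.6408

phase 1: p=0.0696, T=0.363, ωT=1.069071, cosh=1.628000, sinh=1.284673; start (x,ẋ)=(0.096700, -0.095300) → end (x,ẋ)=(0.072148, -0.052616)
phase 2: p=0.2788, T=0.555, ωT=1.634531, cosh=2.661047, sinh=2.466003; start (x,ẋ)=(0.072148, -0.052616) → end (x,ẋ)=(-0.315166, -1.640847)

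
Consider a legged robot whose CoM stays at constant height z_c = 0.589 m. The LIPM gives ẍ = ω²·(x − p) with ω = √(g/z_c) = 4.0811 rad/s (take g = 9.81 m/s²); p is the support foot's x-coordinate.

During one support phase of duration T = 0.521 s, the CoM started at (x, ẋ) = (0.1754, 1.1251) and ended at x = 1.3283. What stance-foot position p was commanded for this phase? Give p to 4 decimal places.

p = 0.1712

ωT = 4.0811·0.521 = 2.126253; cosh(ωT) = 4.251340, sinh(ωT) = 4.132056
x(T) = p + (x₀−p)·cosh(ωT) + (ẋ₀/ω)·sinh(ωT) ⇒ p·(1 − cosh) = x(T) − x₀·cosh − (ẋ₀/ω)·sinh
numerator   = 1.3283 − (0.1754)·4.251340 − (1.1251/4.0811)·4.132056 = -0.556533
denominator = 1 − 4.251340 = -3.251340
p = -0.556533 / -3.251340 = 0.1712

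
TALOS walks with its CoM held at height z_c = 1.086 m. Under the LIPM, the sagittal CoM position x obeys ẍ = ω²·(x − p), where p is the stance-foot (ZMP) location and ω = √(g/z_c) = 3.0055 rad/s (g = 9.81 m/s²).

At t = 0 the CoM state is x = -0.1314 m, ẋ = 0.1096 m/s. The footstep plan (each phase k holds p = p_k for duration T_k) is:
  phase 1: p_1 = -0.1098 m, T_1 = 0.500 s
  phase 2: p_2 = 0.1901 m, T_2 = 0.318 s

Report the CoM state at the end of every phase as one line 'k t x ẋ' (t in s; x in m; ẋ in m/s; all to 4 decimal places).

phase 1: p=-0.1098, T=0.500, ωT=1.502750, cosh=2.358274, sinh=2.135757; start (x,ẋ)=(-0.131400, 0.109600) → end (x,ẋ)=(-0.082855, 0.119816)
phase 2: p=0.1901, T=0.318, ωT=0.955749, cosh=1.492571, sinh=1.108047; start (x,ẋ)=(-0.082855, 0.119816) → end (x,ẋ)=(-0.173132, -0.730171)

1 0.5000 -0.0829 0.1198
2 0.8180 -0.1731 -0.7302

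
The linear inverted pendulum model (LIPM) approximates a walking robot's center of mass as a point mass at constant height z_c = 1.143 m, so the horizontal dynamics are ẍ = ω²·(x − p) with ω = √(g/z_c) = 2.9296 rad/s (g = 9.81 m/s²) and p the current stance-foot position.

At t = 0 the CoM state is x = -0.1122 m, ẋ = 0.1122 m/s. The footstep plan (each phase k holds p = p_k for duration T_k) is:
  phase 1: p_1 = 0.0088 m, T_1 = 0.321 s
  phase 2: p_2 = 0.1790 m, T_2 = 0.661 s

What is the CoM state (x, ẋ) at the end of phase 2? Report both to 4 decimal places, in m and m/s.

phase 1: p=0.0088, T=0.321, ωT=0.940402, cosh=1.475740, sinh=1.085269; start (x,ẋ)=(-0.112200, 0.112200) → end (x,ẋ)=(-0.128200, -0.219130)
phase 2: p=0.1790, T=0.661, ωT=1.936466, cosh=3.539206, sinh=3.394993; start (x,ẋ)=(-0.128200, -0.219130) → end (x,ẋ)=(-1.162185, -3.830950)

x = -1.1622, ẋ = -3.8310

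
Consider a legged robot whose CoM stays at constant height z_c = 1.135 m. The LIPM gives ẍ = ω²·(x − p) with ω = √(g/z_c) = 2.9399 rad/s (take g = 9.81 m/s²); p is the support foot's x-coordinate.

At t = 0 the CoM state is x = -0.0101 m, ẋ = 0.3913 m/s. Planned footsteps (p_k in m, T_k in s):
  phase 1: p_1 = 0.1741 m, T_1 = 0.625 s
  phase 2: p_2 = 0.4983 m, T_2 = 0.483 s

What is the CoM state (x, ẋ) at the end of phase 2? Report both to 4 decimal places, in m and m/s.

x = -0.8814, ẋ = -3.7900

phase 1: p=0.1741, T=0.625, ωT=1.837438, cosh=3.219824, sinh=3.060600; start (x,ẋ)=(-0.010100, 0.391300) → end (x,ẋ)=(-0.011627, -0.397488)
phase 2: p=0.4983, T=0.483, ωT=1.419972, cosh=2.189362, sinh=1.947641; start (x,ẋ)=(-0.011627, -0.397488) → end (x,ẋ)=(-0.881444, -3.790018)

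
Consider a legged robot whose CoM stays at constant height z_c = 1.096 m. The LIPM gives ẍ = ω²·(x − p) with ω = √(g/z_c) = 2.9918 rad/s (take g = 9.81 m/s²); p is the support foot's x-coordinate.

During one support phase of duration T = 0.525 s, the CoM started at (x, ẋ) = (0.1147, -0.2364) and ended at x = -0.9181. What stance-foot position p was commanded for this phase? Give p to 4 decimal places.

ωT = 2.9918·0.525 = 1.570695; cosh(ωT) = 2.508945, sinh(ωT) = 2.301045
x(T) = p + (x₀−p)·cosh(ωT) + (ẋ₀/ω)·sinh(ωT) ⇒ p·(1 − cosh) = x(T) − x₀·cosh − (ẋ₀/ω)·sinh
numerator   = -0.9181 − (0.1147)·2.508945 − (-0.2364/2.9918)·2.301045 = -1.024057
denominator = 1 − 2.508945 = -1.508945
p = -1.024057 / -1.508945 = 0.6787

p = 0.6787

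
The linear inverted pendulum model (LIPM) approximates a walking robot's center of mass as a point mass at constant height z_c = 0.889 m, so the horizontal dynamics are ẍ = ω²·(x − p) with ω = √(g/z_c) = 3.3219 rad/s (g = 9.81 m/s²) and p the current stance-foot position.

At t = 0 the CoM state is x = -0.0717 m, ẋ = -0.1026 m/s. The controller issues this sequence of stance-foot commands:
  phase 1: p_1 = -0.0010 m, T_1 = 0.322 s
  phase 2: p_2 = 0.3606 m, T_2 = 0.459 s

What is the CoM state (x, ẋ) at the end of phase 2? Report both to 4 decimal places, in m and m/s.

phase 1: p=-0.0010, T=0.322, ωT=1.069652, cosh=1.628746, sinh=1.285618; start (x,ẋ)=(-0.071700, -0.102600) → end (x,ẋ)=(-0.155860, -0.469048)
phase 2: p=0.3606, T=0.459, ωT=1.524752, cosh=2.405840, sinh=2.188165; start (x,ẋ)=(-0.155860, -0.469048) → end (x,ẋ)=(-1.190885, -4.882530)

x = -1.1909, ẋ = -4.8825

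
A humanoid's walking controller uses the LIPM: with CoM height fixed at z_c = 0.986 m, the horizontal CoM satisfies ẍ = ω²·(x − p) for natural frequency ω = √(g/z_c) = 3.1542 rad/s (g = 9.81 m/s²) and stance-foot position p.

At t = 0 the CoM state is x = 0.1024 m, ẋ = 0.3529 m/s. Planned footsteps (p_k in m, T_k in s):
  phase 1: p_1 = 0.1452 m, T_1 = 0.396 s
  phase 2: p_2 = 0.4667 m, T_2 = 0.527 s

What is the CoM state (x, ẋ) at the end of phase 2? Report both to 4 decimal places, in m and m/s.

phase 1: p=0.1452, T=0.396, ωT=1.249063, cosh=1.886924, sinh=1.600151; start (x,ẋ)=(0.102400, 0.352900) → end (x,ẋ)=(0.243469, 0.449876)
phase 2: p=0.4667, T=0.527, ωT=1.662263, cosh=2.730469, sinh=2.540760; start (x,ẋ)=(0.243469, 0.449876) → end (x,ẋ)=(0.219556, -0.560619)

x = 0.2196, ẋ = -0.5606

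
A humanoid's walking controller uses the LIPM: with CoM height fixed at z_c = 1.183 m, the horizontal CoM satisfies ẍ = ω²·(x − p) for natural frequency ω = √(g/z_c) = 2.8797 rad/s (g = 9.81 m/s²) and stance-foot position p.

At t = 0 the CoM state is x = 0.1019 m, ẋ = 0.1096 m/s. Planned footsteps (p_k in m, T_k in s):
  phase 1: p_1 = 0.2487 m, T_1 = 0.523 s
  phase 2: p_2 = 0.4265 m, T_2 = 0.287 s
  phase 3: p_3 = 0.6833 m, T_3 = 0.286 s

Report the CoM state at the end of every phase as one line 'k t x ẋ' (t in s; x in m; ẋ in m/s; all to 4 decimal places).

1 0.5230 -0.0170 -0.6469
2 0.8100 -0.3848 -2.0605
3 1.0960 -1.4262 -5.6292

phase 1: p=0.2487, T=0.523, ωT=1.506083, cosh=2.365406, sinh=2.143629; start (x,ẋ)=(0.101900, 0.109600) → end (x,ẋ)=(-0.016956, -0.646949)
phase 2: p=0.4265, T=0.287, ωT=0.826474, cosh=1.361418, sinh=0.923828; start (x,ẋ)=(-0.016956, -0.646949) → end (x,ẋ)=(-0.384775, -2.060516)
phase 3: p=0.6833, T=0.286, ωT=0.823594, cosh=1.358763, sinh=0.919912; start (x,ẋ)=(-0.384775, -2.060516) → end (x,ẋ)=(-1.426187, -5.629159)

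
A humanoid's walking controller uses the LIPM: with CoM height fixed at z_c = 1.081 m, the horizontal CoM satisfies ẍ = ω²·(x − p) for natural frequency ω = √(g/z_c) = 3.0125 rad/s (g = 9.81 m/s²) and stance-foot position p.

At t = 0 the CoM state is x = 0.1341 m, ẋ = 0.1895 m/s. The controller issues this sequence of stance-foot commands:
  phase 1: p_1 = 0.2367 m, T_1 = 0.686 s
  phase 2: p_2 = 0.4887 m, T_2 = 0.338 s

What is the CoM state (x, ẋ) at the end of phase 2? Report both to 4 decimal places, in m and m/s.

x = -0.3433, ẋ = -2.2095

phase 1: p=0.2367, T=0.686, ωT=2.066575, cosh=4.012173, sinh=3.885554; start (x,ẋ)=(0.134100, 0.189500) → end (x,ẋ)=(0.069470, -0.440650)
phase 2: p=0.4887, T=0.338, ωT=1.018225, cosh=1.564756, sinh=1.203521; start (x,ẋ)=(0.069470, -0.440650) → end (x,ẋ)=(-0.343336, -2.209472)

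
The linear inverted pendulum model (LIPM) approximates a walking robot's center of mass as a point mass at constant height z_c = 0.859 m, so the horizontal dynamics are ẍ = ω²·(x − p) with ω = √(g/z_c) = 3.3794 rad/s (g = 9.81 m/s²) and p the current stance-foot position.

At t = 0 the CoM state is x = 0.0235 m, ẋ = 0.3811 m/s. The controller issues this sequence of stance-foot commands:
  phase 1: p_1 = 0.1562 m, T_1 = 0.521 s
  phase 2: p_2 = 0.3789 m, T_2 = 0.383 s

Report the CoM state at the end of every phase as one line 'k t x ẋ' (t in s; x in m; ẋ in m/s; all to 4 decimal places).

phase 1: p=0.1562, T=0.521, ωT=1.760667, cosh=2.994124, sinh=2.822194; start (x,ẋ)=(0.023500, 0.381100) → end (x,ẋ)=(0.077143, -0.124542)
phase 2: p=0.3789, T=0.383, ωT=1.294310, cosh=1.961283, sinh=1.687196; start (x,ẋ)=(0.077143, -0.124542) → end (x,ẋ)=(-0.275110, -1.964794)

1 0.5210 0.0771 -0.1245
2 0.9040 -0.2751 -1.9648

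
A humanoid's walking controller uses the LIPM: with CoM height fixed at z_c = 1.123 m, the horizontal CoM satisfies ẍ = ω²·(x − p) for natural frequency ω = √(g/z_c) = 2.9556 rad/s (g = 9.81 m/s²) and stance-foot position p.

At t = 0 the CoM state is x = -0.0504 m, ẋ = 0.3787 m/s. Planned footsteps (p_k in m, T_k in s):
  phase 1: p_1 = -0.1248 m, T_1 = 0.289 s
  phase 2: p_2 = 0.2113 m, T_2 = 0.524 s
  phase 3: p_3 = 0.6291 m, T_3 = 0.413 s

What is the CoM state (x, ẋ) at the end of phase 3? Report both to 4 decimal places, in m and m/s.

x = 0.9624, ẋ = 1.4160

phase 1: p=-0.1248, T=0.289, ωT=0.854168, cosh=1.387528, sinh=0.961891; start (x,ẋ)=(-0.050400, 0.378700) → end (x,ẋ)=(0.101679, 0.736974)
phase 2: p=0.2113, T=0.524, ωT=1.548734, cosh=2.459014, sinh=2.246497; start (x,ẋ)=(0.101679, 0.736974) → end (x,ẋ)=(0.501900, 1.084372)
phase 3: p=0.6291, T=0.413, ωT=1.220663, cosh=1.842234, sinh=1.547199; start (x,ẋ)=(0.501900, 1.084372) → end (x,ẋ)=(0.962417, 1.415996)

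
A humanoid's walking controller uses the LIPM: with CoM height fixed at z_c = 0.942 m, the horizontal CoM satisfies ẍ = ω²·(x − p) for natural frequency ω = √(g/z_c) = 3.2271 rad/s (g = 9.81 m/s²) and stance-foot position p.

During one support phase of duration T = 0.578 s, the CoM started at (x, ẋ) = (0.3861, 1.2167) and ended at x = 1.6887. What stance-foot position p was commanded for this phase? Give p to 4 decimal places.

ωT = 3.2271·0.578 = 1.865264; cosh(ωT) = 3.306247, sinh(ωT) = 3.151392
x(T) = p + (x₀−p)·cosh(ωT) + (ẋ₀/ω)·sinh(ωT) ⇒ p·(1 − cosh) = x(T) − x₀·cosh − (ẋ₀/ω)·sinh
numerator   = 1.6887 − (0.3861)·3.306247 − (1.2167/3.2271)·3.151392 = -0.775998
denominator = 1 − 3.306247 = -2.306247
p = -0.775998 / -2.306247 = 0.3365

p = 0.3365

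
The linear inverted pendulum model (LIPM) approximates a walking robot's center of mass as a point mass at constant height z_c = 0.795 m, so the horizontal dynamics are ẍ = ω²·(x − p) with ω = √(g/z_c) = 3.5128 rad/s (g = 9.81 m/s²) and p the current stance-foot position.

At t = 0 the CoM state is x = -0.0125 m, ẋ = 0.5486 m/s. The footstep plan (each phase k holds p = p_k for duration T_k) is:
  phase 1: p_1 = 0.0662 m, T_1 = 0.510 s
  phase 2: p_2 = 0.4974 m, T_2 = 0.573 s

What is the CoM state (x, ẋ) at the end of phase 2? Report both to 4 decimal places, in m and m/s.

phase 1: p=0.0662, T=0.510, ωT=1.791528, cosh=3.082658, sinh=2.915953; start (x,ẋ)=(-0.012500, 0.548600) → end (x,ẋ)=(0.278984, 0.885010)
phase 2: p=0.4974, T=0.573, ωT=2.012834, cosh=3.809055, sinh=3.675446; start (x,ẋ)=(0.278984, 0.885010) → end (x,ẋ)=(0.591428, 0.551061)

x = 0.5914, ẋ = 0.5511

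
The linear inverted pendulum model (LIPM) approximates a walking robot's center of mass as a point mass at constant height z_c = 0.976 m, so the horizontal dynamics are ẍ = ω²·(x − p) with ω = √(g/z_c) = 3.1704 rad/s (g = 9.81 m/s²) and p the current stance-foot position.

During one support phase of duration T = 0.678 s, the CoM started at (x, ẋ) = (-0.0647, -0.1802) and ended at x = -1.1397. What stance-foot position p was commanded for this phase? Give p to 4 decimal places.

p = 0.1845

ωT = 3.1704·0.678 = 2.149531; cosh(ωT) = 4.348687, sinh(ωT) = 4.232148
x(T) = p + (x₀−p)·cosh(ωT) + (ẋ₀/ω)·sinh(ωT) ⇒ p·(1 − cosh) = x(T) − x₀·cosh − (ẋ₀/ω)·sinh
numerator   = -1.1397 − (-0.0647)·4.348687 − (-0.1802/3.1704)·4.232148 = -0.617792
denominator = 1 − 4.348687 = -3.348687
p = -0.617792 / -3.348687 = 0.1845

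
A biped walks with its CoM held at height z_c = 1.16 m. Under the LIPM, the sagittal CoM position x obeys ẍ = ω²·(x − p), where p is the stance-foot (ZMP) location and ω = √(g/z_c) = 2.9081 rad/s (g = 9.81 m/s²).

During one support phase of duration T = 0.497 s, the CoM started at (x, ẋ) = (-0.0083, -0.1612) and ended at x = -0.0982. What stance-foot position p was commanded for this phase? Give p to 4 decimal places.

ωT = 2.9081·0.497 = 1.445326; cosh(ωT) = 2.239452, sinh(ωT) = 2.003782
x(T) = p + (x₀−p)·cosh(ωT) + (ẋ₀/ω)·sinh(ωT) ⇒ p·(1 − cosh) = x(T) − x₀·cosh − (ẋ₀/ω)·sinh
numerator   = -0.0982 − (-0.0083)·2.239452 − (-0.1612/2.9081)·2.003782 = 0.031460
denominator = 1 − 2.239452 = -1.239452
p = 0.031460 / -1.239452 = -0.0254

p = -0.0254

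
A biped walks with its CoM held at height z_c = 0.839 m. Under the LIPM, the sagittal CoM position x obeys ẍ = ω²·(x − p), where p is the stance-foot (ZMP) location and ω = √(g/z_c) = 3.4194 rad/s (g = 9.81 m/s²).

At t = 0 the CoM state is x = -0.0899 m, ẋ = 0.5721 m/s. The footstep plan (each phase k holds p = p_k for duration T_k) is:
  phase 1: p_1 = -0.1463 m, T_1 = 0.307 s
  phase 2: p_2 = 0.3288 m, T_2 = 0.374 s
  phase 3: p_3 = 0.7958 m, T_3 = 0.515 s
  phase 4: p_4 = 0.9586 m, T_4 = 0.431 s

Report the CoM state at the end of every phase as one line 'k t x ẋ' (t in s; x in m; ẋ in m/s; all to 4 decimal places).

phase 1: p=-0.1463, T=0.307, ωT=1.049756, cosh=1.603488, sinh=1.253465; start (x,ẋ)=(-0.089900, 0.572100) → end (x,ẋ)=(0.153854, 1.159092)
phase 2: p=0.3288, T=0.374, ωT=1.278856, cosh=1.935441, sinh=1.657085; start (x,ẋ)=(0.153854, 1.159092) → end (x,ẋ)=(0.551913, 1.252068)
phase 3: p=0.7958, T=0.515, ωT=1.760991, cosh=2.995037, sinh=2.823163; start (x,ẋ)=(0.551913, 1.252068) → end (x,ẋ)=(1.099096, 1.395623)
phase 4: p=0.9586, T=0.431, ωT=1.473761, cosh=2.297344, sinh=2.068281; start (x,ẋ)=(1.099096, 1.395623) → end (x,ẋ)=(2.125534, 4.199854)

1 0.3070 0.1539 1.1591
2 0.6810 0.5519 1.2521
3 1.1960 1.0991 1.3956
4 1.6270 2.1255 4.1999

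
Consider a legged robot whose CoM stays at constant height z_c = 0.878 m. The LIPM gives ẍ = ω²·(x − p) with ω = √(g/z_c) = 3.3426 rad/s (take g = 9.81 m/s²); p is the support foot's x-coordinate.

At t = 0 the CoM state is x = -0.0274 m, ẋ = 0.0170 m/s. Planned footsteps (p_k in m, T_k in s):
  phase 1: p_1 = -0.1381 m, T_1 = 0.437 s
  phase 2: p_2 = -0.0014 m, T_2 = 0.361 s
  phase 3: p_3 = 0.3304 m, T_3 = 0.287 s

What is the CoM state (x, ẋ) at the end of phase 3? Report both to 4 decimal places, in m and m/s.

phase 1: p=-0.1381, T=0.437, ωT=1.460716, cosh=2.270557, sinh=2.038487; start (x,ẋ)=(-0.027400, 0.017000) → end (x,ẋ)=(0.123618, 0.792892)
phase 2: p=-0.0014, T=0.361, ωT=1.206679, cosh=1.820777, sinh=1.521588; start (x,ẋ)=(0.123618, 0.792892) → end (x,ẋ)=(0.587163, 2.079530)
phase 3: p=0.3304, T=0.287, ωT=0.959326, cosh=1.496544, sinh=1.113393; start (x,ẋ)=(0.587163, 2.079530) → end (x,ẋ)=(1.407333, 4.067686)

x = 1.4073, ẋ = 4.0677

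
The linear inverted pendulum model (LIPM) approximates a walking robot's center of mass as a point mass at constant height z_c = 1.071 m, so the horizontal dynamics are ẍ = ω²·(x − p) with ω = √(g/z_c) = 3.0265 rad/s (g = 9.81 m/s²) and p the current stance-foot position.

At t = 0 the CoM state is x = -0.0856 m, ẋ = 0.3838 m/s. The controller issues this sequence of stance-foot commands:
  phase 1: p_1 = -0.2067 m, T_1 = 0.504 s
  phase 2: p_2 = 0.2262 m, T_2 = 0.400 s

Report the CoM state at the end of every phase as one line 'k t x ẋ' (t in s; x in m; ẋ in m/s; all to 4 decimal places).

1 0.5040 0.3625 1.7264
2 0.9040 1.3472 3.7842

phase 1: p=-0.2067, T=0.504, ωT=1.525356, cosh=2.407162, sinh=2.189618; start (x,ẋ)=(-0.085600, 0.383800) → end (x,ẋ)=(0.362480, 1.726384)
phase 2: p=0.2262, T=0.400, ωT=1.210600, cosh=1.826758, sinh=1.528739; start (x,ẋ)=(0.362480, 1.726384) → end (x,ẋ)=(1.347177, 3.784214)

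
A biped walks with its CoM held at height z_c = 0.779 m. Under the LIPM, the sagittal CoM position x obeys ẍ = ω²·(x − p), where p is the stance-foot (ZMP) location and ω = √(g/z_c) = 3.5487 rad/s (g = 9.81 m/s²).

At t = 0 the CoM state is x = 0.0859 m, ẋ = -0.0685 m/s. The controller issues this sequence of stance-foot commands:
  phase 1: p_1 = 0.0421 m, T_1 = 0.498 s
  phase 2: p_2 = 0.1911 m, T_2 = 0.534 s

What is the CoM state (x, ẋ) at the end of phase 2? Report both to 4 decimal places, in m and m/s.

x = 0.1622, ẋ = -0.0289

phase 1: p=0.0421, T=0.498, ωT=1.767253, cosh=3.012774, sinh=2.841972; start (x,ẋ)=(0.085900, -0.068500) → end (x,ẋ)=(0.119201, 0.235361)
phase 2: p=0.1911, T=0.534, ωT=1.895006, cosh=3.401452, sinh=3.251135; start (x,ẋ)=(0.119201, 0.235361) → end (x,ẋ)=(0.162166, -0.028946)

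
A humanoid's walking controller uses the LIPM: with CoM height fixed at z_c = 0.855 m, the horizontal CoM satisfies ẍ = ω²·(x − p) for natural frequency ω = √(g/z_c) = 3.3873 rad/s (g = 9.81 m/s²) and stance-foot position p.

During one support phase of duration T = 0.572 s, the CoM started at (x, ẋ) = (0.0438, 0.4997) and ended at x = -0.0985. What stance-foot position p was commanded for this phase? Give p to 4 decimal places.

p = 0.2969

ωT = 3.3873·0.572 = 1.937536; cosh(ωT) = 3.542841, sinh(ωT) = 3.398782
x(T) = p + (x₀−p)·cosh(ωT) + (ẋ₀/ω)·sinh(ωT) ⇒ p·(1 − cosh) = x(T) − x₀·cosh − (ẋ₀/ω)·sinh
numerator   = -0.0985 − (0.0438)·3.542841 − (0.4997/3.3873)·3.398782 = -0.755070
denominator = 1 − 3.542841 = -2.542841
p = -0.755070 / -2.542841 = 0.2969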